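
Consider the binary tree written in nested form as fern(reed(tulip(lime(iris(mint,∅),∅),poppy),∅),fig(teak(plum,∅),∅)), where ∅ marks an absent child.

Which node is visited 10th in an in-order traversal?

fig

In-order visits the left subtree, then the node, then the right subtree.
At fern: go left to reed.
  At reed: go left to tulip.
    At tulip: go left to lime.
      At lime: go left to iris.
        At iris: go left to mint.
          mint is a leaf — visit mint.
        Visit iris.
        At iris: no right child.
      Visit lime.
      At lime: no right child.
    Visit tulip.
    At tulip: go right to poppy.
      poppy is a leaf — visit poppy.
  Visit reed.
  At reed: no right child.
Visit fern.
At fern: go right to fig.
  At fig: go left to teak.
    At teak: go left to plum.
      plum is a leaf — visit plum.
    Visit teak.
    At teak: no right child.
  Visit fig.
  At fig: no right child.
Full in-order sequence: mint, iris, lime, tulip, poppy, reed, fern, plum, teak, fig.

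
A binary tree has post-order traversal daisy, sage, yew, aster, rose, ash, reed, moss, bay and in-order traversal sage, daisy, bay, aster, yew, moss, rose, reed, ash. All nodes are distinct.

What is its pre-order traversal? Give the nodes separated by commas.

bay, sage, daisy, moss, aster, yew, reed, rose, ash

The last element of post-order is the root; it splits in-order into left and right subtrees.
Root bay: left subtree has 2 nodes {sage, daisy}, right has 6 {aster, yew, moss, rose, reed, ash}.
  Root sage: left subtree has 0 nodes { }, right has 1 {daisy}.
  Root moss: left subtree has 2 nodes {aster, yew}, right has 3 {rose, reed, ash}.
    Root aster: left subtree has 0 nodes { }, right has 1 {yew}.
    Root reed: left subtree has 1 node {rose}, right has 1 {ash}.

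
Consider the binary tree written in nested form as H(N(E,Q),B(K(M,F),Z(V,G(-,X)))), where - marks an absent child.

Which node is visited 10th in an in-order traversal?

In-order visits the left subtree, then the node, then the right subtree.
At H: go left to N.
  At N: go left to E.
    E is a leaf — visit E.
  Visit N.
  At N: go right to Q.
    Q is a leaf — visit Q.
Visit H.
At H: go right to B.
  At B: go left to K.
    At K: go left to M.
      M is a leaf — visit M.
    Visit K.
    At K: go right to F.
      F is a leaf — visit F.
  Visit B.
  At B: go right to Z.
    At Z: go left to V.
      V is a leaf — visit V.
    Visit Z.
    At Z: go right to G.
      At G: no left child.
      Visit G.
      At G: go right to X.
        X is a leaf — visit X.
Full in-order sequence: E, N, Q, H, M, K, F, B, V, Z, G, X.

Z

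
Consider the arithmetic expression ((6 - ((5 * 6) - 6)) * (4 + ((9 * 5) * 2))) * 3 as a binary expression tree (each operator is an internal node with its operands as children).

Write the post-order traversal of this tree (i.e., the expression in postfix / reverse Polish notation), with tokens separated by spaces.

Post-order on an expression tree gives postfix notation: for each operator, emit left operand, right operand, then the operator.

6 5 6 * 6 - - 4 9 5 * 2 * + * 3 *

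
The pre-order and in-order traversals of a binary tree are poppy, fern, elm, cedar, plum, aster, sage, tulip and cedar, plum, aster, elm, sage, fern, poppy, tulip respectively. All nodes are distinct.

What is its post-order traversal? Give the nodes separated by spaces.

The first element of pre-order is the root; it splits in-order into left and right subtrees.
Root poppy: left subtree has 6 nodes {cedar, plum, aster, elm, sage, fern}, right has 1 {tulip}.
  Root fern: left subtree has 5 nodes {cedar, plum, aster, elm, sage}, right has 0 { }.
    Root elm: left subtree has 3 nodes {cedar, plum, aster}, right has 1 {sage}.
      Root cedar: left subtree has 0 nodes { }, right has 2 {plum, aster}.
        Root plum: left subtree has 0 nodes { }, right has 1 {aster}.

aster plum cedar sage elm fern tulip poppy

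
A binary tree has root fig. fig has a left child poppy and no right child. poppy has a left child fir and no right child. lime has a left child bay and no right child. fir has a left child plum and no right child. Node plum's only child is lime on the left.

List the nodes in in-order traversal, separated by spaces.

In-order visits the left subtree, then the node, then the right subtree.
At fig: go left to poppy.
  At poppy: go left to fir.
    At fir: go left to plum.
      At plum: go left to lime.
        At lime: go left to bay.
          bay is a leaf — visit bay.
        Visit lime.
        At lime: no right child.
      Visit plum.
      At plum: no right child.
    Visit fir.
    At fir: no right child.
  Visit poppy.
  At poppy: no right child.
Visit fig.
At fig: no right child.

bay lime plum fir poppy fig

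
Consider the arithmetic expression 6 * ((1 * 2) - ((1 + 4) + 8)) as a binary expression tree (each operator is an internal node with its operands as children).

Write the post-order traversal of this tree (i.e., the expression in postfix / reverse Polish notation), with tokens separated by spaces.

6 1 2 * 1 4 + 8 + - *

Post-order on an expression tree gives postfix notation: for each operator, emit left operand, right operand, then the operator.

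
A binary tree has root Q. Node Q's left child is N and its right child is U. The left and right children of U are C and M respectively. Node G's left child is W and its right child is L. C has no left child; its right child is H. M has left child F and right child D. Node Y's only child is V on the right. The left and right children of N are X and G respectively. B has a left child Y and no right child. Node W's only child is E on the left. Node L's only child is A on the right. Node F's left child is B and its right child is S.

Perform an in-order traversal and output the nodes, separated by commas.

X, N, E, W, G, L, A, Q, C, H, U, Y, V, B, F, S, M, D

In-order visits the left subtree, then the node, then the right subtree.
At Q: go left to N.
  At N: go left to X.
    X is a leaf — visit X.
  Visit N.
  At N: go right to G.
    At G: go left to W.
      At W: go left to E.
        E is a leaf — visit E.
      Visit W.
      At W: no right child.
    Visit G.
    At G: go right to L.
      At L: no left child.
      Visit L.
      At L: go right to A.
        A is a leaf — visit A.
Visit Q.
At Q: go right to U.
  At U: go left to C.
    At C: no left child.
    Visit C.
    At C: go right to H.
      H is a leaf — visit H.
  Visit U.
  At U: go right to M.
    At M: go left to F.
      At F: go left to B.
        At B: go left to Y.
          At Y: no left child.
          Visit Y.
          At Y: go right to V.
            V is a leaf — visit V.
        Visit B.
        At B: no right child.
      Visit F.
      At F: go right to S.
        S is a leaf — visit S.
    Visit M.
    At M: go right to D.
      D is a leaf — visit D.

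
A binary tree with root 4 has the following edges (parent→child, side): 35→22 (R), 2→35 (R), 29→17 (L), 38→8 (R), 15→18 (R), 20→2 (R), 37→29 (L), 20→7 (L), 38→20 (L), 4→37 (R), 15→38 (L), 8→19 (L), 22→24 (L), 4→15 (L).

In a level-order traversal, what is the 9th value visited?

17

Level-order visits nodes level by level from the root, left to right within each level.
Level 0: 4
Level 1: 15, 37
Level 2: 38, 18, 29
Level 3: 20, 8, 17
Level 4: 7, 2, 19
Level 5: 35
Level 6: 22
Level 7: 24
Full level-order sequence: 4, 15, 37, 38, 18, 29, 20, 8, 17, 7, 2, 19, 35, 22, 24.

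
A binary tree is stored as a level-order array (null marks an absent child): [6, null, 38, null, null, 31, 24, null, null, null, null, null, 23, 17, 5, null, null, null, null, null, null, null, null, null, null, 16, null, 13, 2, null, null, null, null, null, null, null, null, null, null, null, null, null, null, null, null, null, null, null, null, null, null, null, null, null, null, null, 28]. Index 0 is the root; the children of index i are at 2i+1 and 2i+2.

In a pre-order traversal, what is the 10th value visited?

Pre-order visits the node, then its left subtree, then its right subtree.
Visit 6.
At 6: no left child.
At 6: go right to 38.
  Visit 38.
  At 38: go left to 31.
    Visit 31.
    At 31: no left child.
    At 31: go right to 23.
      Visit 23.
      At 23: go left to 16.
        16 is a leaf — visit 16.
      At 23: no right child.
  At 38: go right to 24.
    Visit 24.
    At 24: go left to 17.
      Visit 17.
      At 17: go left to 13.
        Visit 13.
        At 13: no left child.
        At 13: go right to 28.
          28 is a leaf — visit 28.
      At 17: go right to 2.
        2 is a leaf — visit 2.
    At 24: go right to 5.
      5 is a leaf — visit 5.
Full pre-order sequence: 6, 38, 31, 23, 16, 24, 17, 13, 28, 2, 5.

2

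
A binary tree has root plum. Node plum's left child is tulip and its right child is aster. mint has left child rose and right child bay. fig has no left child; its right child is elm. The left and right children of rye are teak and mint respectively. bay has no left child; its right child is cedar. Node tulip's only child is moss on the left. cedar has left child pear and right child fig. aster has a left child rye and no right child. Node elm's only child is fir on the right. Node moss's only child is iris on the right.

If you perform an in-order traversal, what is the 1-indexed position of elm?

In-order visits the left subtree, then the node, then the right subtree.
At plum: go left to tulip.
  At tulip: go left to moss.
    At moss: no left child.
    Visit moss.
    At moss: go right to iris.
      iris is a leaf — visit iris.
  Visit tulip.
  At tulip: no right child.
Visit plum.
At plum: go right to aster.
  At aster: go left to rye.
    At rye: go left to teak.
      teak is a leaf — visit teak.
    Visit rye.
    At rye: go right to mint.
      At mint: go left to rose.
        rose is a leaf — visit rose.
      Visit mint.
      At mint: go right to bay.
        At bay: no left child.
        Visit bay.
        At bay: go right to cedar.
          At cedar: go left to pear.
            pear is a leaf — visit pear.
          Visit cedar.
          At cedar: go right to fig.
            At fig: no left child.
            Visit fig.
            At fig: go right to elm.
              At elm: no left child.
              Visit elm.
              At elm: go right to fir.
                fir is a leaf — visit fir.
  Visit aster.
  At aster: no right child.
Full in-order sequence: moss, iris, tulip, plum, teak, rye, rose, mint, bay, pear, cedar, fig, elm, fir, aster.

13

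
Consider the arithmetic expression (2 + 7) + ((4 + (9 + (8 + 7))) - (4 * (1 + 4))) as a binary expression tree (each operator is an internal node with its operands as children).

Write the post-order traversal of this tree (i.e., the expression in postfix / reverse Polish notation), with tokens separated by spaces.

2 7 + 4 9 8 7 + + + 4 1 4 + * - +

Post-order on an expression tree gives postfix notation: for each operator, emit left operand, right operand, then the operator.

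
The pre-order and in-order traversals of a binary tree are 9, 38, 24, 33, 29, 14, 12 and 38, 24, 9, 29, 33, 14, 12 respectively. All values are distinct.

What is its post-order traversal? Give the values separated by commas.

24, 38, 29, 12, 14, 33, 9

The first element of pre-order is the root; it splits in-order into left and right subtrees.
Root 9: left subtree has 2 nodes {38, 24}, right has 4 {29, 33, 14, 12}.
  Root 38: left subtree has 0 nodes { }, right has 1 {24}.
  Root 33: left subtree has 1 node {29}, right has 2 {14, 12}.
    Root 14: left subtree has 0 nodes { }, right has 1 {12}.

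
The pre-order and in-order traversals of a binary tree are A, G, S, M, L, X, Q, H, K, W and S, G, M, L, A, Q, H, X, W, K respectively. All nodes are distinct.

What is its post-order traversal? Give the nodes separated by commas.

The first element of pre-order is the root; it splits in-order into left and right subtrees.
Root A: left subtree has 4 nodes {S, G, M, L}, right has 5 {Q, H, X, W, K}.
  Root G: left subtree has 1 node {S}, right has 2 {M, L}.
    Root M: left subtree has 0 nodes { }, right has 1 {L}.
  Root X: left subtree has 2 nodes {Q, H}, right has 2 {W, K}.
    Root Q: left subtree has 0 nodes { }, right has 1 {H}.
    Root K: left subtree has 1 node {W}, right has 0 { }.

S, L, M, G, H, Q, W, K, X, A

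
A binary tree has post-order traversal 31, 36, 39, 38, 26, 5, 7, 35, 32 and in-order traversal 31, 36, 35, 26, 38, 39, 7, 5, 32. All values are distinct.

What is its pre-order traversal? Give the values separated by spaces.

32 35 36 31 7 26 38 39 5

The last element of post-order is the root; it splits in-order into left and right subtrees.
Root 32: left subtree has 8 nodes {31, 36, 35, 26, 38, 39, 7, 5}, right has 0 { }.
  Root 35: left subtree has 2 nodes {31, 36}, right has 5 {26, 38, 39, 7, 5}.
    Root 36: left subtree has 1 node {31}, right has 0 { }.
    Root 7: left subtree has 3 nodes {26, 38, 39}, right has 1 {5}.
      Root 26: left subtree has 0 nodes { }, right has 2 {38, 39}.
        Root 38: left subtree has 0 nodes { }, right has 1 {39}.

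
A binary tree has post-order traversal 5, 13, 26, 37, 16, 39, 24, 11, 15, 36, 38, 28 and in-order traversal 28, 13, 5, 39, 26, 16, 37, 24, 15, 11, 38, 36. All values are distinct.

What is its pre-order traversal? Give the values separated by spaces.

The last element of post-order is the root; it splits in-order into left and right subtrees.
Root 28: left subtree has 0 nodes { }, right has 11 {13, 5, 39, 26, 16, 37, 24, 15, 11, 38, 36}.
  Root 38: left subtree has 9 nodes {13, 5, 39, 26, 16, 37, 24, 15, 11}, right has 1 {36}.
    Root 15: left subtree has 7 nodes {13, 5, 39, 26, 16, 37, 24}, right has 1 {11}.
      Root 24: left subtree has 6 nodes {13, 5, 39, 26, 16, 37}, right has 0 { }.
        Root 39: left subtree has 2 nodes {13, 5}, right has 3 {26, 16, 37}.
          Root 13: left subtree has 0 nodes { }, right has 1 {5}.
          Root 16: left subtree has 1 node {26}, right has 1 {37}.

28 38 15 24 39 13 5 16 26 37 11 36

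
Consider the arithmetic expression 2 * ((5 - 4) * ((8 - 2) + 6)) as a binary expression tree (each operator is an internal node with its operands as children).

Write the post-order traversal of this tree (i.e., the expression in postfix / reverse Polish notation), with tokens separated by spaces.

Post-order on an expression tree gives postfix notation: for each operator, emit left operand, right operand, then the operator.

2 5 4 - 8 2 - 6 + * *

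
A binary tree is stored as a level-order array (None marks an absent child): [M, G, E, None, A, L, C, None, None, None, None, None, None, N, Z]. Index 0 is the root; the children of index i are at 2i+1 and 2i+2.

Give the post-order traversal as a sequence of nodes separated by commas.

A, G, L, N, Z, C, E, M

Post-order visits the left subtree, then the right subtree, then the node.
At M: go left to G.
  At G: no left child.
  At G: go right to A.
    A is a leaf — visit A.
  Visit G.
At M: go right to E.
  At E: go left to L.
    L is a leaf — visit L.
  At E: go right to C.
    At C: go left to N.
      N is a leaf — visit N.
    At C: go right to Z.
      Z is a leaf — visit Z.
    Visit C.
  Visit E.
Visit M.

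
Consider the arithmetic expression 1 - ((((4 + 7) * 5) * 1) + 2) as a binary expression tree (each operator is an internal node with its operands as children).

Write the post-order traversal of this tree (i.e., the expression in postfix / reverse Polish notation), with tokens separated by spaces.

Post-order on an expression tree gives postfix notation: for each operator, emit left operand, right operand, then the operator.

1 4 7 + 5 * 1 * 2 + -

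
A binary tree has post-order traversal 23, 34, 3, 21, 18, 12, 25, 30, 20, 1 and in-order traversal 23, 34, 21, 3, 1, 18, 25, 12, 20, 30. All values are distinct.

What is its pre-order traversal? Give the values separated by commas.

1, 21, 34, 23, 3, 20, 25, 18, 12, 30

The last element of post-order is the root; it splits in-order into left and right subtrees.
Root 1: left subtree has 4 nodes {23, 34, 21, 3}, right has 5 {18, 25, 12, 20, 30}.
  Root 21: left subtree has 2 nodes {23, 34}, right has 1 {3}.
    Root 34: left subtree has 1 node {23}, right has 0 { }.
  Root 20: left subtree has 3 nodes {18, 25, 12}, right has 1 {30}.
    Root 25: left subtree has 1 node {18}, right has 1 {12}.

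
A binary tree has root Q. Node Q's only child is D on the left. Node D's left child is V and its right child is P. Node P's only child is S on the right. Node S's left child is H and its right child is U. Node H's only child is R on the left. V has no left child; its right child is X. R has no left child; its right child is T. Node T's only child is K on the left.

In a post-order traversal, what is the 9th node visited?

P

Post-order visits the left subtree, then the right subtree, then the node.
At Q: go left to D.
  At D: go left to V.
    At V: no left child.
    At V: go right to X.
      X is a leaf — visit X.
    Visit V.
  At D: go right to P.
    At P: no left child.
    At P: go right to S.
      At S: go left to H.
        At H: go left to R.
          At R: no left child.
          At R: go right to T.
            At T: go left to K.
              K is a leaf — visit K.
            At T: no right child.
            Visit T.
          Visit R.
        At H: no right child.
        Visit H.
      At S: go right to U.
        U is a leaf — visit U.
      Visit S.
    Visit P.
  Visit D.
At Q: no right child.
Visit Q.
Full post-order sequence: X, V, K, T, R, H, U, S, P, D, Q.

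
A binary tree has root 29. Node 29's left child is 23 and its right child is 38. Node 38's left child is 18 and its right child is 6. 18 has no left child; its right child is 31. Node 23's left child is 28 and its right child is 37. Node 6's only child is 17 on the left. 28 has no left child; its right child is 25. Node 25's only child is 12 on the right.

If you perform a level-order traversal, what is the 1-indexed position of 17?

10

Level-order visits nodes level by level from the root, left to right within each level.
Level 0: 29
Level 1: 23, 38
Level 2: 28, 37, 18, 6
Level 3: 25, 31, 17
Level 4: 12
Full level-order sequence: 29, 23, 38, 28, 37, 18, 6, 25, 31, 17, 12.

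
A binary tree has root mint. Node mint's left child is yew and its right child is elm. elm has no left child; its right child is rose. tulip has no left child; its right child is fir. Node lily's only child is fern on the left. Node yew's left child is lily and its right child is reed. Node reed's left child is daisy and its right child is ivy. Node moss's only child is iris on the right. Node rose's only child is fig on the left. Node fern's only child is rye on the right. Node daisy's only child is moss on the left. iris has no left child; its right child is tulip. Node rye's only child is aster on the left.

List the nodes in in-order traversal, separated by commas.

In-order visits the left subtree, then the node, then the right subtree.
At mint: go left to yew.
  At yew: go left to lily.
    At lily: go left to fern.
      At fern: no left child.
      Visit fern.
      At fern: go right to rye.
        At rye: go left to aster.
          aster is a leaf — visit aster.
        Visit rye.
        At rye: no right child.
    Visit lily.
    At lily: no right child.
  Visit yew.
  At yew: go right to reed.
    At reed: go left to daisy.
      At daisy: go left to moss.
        At moss: no left child.
        Visit moss.
        At moss: go right to iris.
          At iris: no left child.
          Visit iris.
          At iris: go right to tulip.
            At tulip: no left child.
            Visit tulip.
            At tulip: go right to fir.
              fir is a leaf — visit fir.
      Visit daisy.
      At daisy: no right child.
    Visit reed.
    At reed: go right to ivy.
      ivy is a leaf — visit ivy.
Visit mint.
At mint: go right to elm.
  At elm: no left child.
  Visit elm.
  At elm: go right to rose.
    At rose: go left to fig.
      fig is a leaf — visit fig.
    Visit rose.
    At rose: no right child.

fern, aster, rye, lily, yew, moss, iris, tulip, fir, daisy, reed, ivy, mint, elm, fig, rose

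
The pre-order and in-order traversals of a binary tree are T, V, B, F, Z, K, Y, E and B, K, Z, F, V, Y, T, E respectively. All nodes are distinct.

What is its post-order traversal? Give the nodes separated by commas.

K, Z, F, B, Y, V, E, T

The first element of pre-order is the root; it splits in-order into left and right subtrees.
Root T: left subtree has 6 nodes {B, K, Z, F, V, Y}, right has 1 {E}.
  Root V: left subtree has 4 nodes {B, K, Z, F}, right has 1 {Y}.
    Root B: left subtree has 0 nodes { }, right has 3 {K, Z, F}.
      Root F: left subtree has 2 nodes {K, Z}, right has 0 { }.
        Root Z: left subtree has 1 node {K}, right has 0 { }.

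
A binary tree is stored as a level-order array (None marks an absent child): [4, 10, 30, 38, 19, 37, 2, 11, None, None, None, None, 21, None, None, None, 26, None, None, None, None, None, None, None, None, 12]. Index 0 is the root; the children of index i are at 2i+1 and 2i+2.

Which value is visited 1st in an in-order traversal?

11

In-order visits the left subtree, then the node, then the right subtree.
At 4: go left to 10.
  At 10: go left to 38.
    At 38: go left to 11.
      At 11: no left child.
      Visit 11.
      At 11: go right to 26.
        26 is a leaf — visit 26.
    Visit 38.
    At 38: no right child.
  Visit 10.
  At 10: go right to 19.
    19 is a leaf — visit 19.
Visit 4.
At 4: go right to 30.
  At 30: go left to 37.
    At 37: no left child.
    Visit 37.
    At 37: go right to 21.
      At 21: go left to 12.
        12 is a leaf — visit 12.
      Visit 21.
      At 21: no right child.
  Visit 30.
  At 30: go right to 2.
    2 is a leaf — visit 2.
Full in-order sequence: 11, 26, 38, 10, 19, 4, 37, 12, 21, 30, 2.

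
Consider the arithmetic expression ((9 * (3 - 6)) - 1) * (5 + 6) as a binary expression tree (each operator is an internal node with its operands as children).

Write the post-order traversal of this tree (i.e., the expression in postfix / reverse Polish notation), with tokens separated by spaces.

9 3 6 - * 1 - 5 6 + *

Post-order on an expression tree gives postfix notation: for each operator, emit left operand, right operand, then the operator.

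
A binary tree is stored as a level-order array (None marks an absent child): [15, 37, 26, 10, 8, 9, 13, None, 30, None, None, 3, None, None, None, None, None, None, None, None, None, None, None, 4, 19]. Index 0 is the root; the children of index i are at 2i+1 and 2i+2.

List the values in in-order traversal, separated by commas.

In-order visits the left subtree, then the node, then the right subtree.
At 15: go left to 37.
  At 37: go left to 10.
    At 10: no left child.
    Visit 10.
    At 10: go right to 30.
      30 is a leaf — visit 30.
  Visit 37.
  At 37: go right to 8.
    8 is a leaf — visit 8.
Visit 15.
At 15: go right to 26.
  At 26: go left to 9.
    At 9: go left to 3.
      At 3: go left to 4.
        4 is a leaf — visit 4.
      Visit 3.
      At 3: go right to 19.
        19 is a leaf — visit 19.
    Visit 9.
    At 9: no right child.
  Visit 26.
  At 26: go right to 13.
    13 is a leaf — visit 13.

10, 30, 37, 8, 15, 4, 3, 19, 9, 26, 13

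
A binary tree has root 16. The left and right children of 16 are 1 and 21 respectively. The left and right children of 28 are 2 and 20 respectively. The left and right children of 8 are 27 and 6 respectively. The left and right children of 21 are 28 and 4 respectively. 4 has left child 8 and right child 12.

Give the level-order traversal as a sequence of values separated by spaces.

16 1 21 28 4 2 20 8 12 27 6

Level-order visits nodes level by level from the root, left to right within each level.
Level 0: 16
Level 1: 1, 21
Level 2: 28, 4
Level 3: 2, 20, 8, 12
Level 4: 27, 6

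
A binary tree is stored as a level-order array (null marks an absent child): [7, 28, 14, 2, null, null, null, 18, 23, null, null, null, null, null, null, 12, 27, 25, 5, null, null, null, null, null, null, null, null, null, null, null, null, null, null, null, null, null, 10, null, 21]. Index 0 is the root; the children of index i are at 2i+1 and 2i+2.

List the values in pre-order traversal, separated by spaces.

7 28 2 18 12 27 23 25 10 5 21 14

Pre-order visits the node, then its left subtree, then its right subtree.
Visit 7.
At 7: go left to 28.
  Visit 28.
  At 28: go left to 2.
    Visit 2.
    At 2: go left to 18.
      Visit 18.
      At 18: go left to 12.
        12 is a leaf — visit 12.
      At 18: go right to 27.
        27 is a leaf — visit 27.
    At 2: go right to 23.
      Visit 23.
      At 23: go left to 25.
        Visit 25.
        At 25: no left child.
        At 25: go right to 10.
          10 is a leaf — visit 10.
      At 23: go right to 5.
        Visit 5.
        At 5: no left child.
        At 5: go right to 21.
          21 is a leaf — visit 21.
  At 28: no right child.
At 7: go right to 14.
  14 is a leaf — visit 14.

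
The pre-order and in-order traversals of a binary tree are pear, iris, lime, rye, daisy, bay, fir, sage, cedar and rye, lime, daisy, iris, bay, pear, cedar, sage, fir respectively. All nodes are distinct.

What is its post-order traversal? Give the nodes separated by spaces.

The first element of pre-order is the root; it splits in-order into left and right subtrees.
Root pear: left subtree has 5 nodes {rye, lime, daisy, iris, bay}, right has 3 {cedar, sage, fir}.
  Root iris: left subtree has 3 nodes {rye, lime, daisy}, right has 1 {bay}.
    Root lime: left subtree has 1 node {rye}, right has 1 {daisy}.
  Root fir: left subtree has 2 nodes {cedar, sage}, right has 0 { }.
    Root sage: left subtree has 1 node {cedar}, right has 0 { }.

rye daisy lime bay iris cedar sage fir pear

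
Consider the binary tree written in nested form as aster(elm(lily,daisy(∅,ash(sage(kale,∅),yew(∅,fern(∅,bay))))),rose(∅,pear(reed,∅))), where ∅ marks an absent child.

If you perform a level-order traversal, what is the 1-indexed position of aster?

1

Level-order visits nodes level by level from the root, left to right within each level.
Level 0: aster
Level 1: elm, rose
Level 2: lily, daisy, pear
Level 3: ash, reed
Level 4: sage, yew
Level 5: kale, fern
Level 6: bay
Full level-order sequence: aster, elm, rose, lily, daisy, pear, ash, reed, sage, yew, kale, fern, bay.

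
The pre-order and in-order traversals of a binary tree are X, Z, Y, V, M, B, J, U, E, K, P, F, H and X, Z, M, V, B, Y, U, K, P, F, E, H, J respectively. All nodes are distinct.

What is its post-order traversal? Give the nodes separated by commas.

The first element of pre-order is the root; it splits in-order into left and right subtrees.
Root X: left subtree has 0 nodes { }, right has 12 {Z, M, V, B, Y, U, K, P, F, E, H, J}.
  Root Z: left subtree has 0 nodes { }, right has 11 {M, V, B, Y, U, K, P, F, E, H, J}.
    Root Y: left subtree has 3 nodes {M, V, B}, right has 7 {U, K, P, F, E, H, J}.
      Root V: left subtree has 1 node {M}, right has 1 {B}.
      Root J: left subtree has 6 nodes {U, K, P, F, E, H}, right has 0 { }.
        Root U: left subtree has 0 nodes { }, right has 5 {K, P, F, E, H}.
          Root E: left subtree has 3 nodes {K, P, F}, right has 1 {H}.
            Root K: left subtree has 0 nodes { }, right has 2 {P, F}.
              Root P: left subtree has 0 nodes { }, right has 1 {F}.

M, B, V, F, P, K, H, E, U, J, Y, Z, X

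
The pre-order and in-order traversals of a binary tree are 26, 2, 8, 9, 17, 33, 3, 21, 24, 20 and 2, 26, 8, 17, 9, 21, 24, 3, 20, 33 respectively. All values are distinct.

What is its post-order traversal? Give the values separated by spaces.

2 17 24 21 20 3 33 9 8 26

The first element of pre-order is the root; it splits in-order into left and right subtrees.
Root 26: left subtree has 1 node {2}, right has 8 {8, 17, 9, 21, 24, 3, 20, 33}.
  Root 8: left subtree has 0 nodes { }, right has 7 {17, 9, 21, 24, 3, 20, 33}.
    Root 9: left subtree has 1 node {17}, right has 5 {21, 24, 3, 20, 33}.
      Root 33: left subtree has 4 nodes {21, 24, 3, 20}, right has 0 { }.
        Root 3: left subtree has 2 nodes {21, 24}, right has 1 {20}.
          Root 21: left subtree has 0 nodes { }, right has 1 {24}.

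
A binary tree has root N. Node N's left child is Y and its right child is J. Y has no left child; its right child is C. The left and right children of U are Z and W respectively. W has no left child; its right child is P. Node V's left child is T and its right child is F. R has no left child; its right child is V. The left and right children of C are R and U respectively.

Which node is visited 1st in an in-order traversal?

Y

In-order visits the left subtree, then the node, then the right subtree.
At N: go left to Y.
  At Y: no left child.
  Visit Y.
  At Y: go right to C.
    At C: go left to R.
      At R: no left child.
      Visit R.
      At R: go right to V.
        At V: go left to T.
          T is a leaf — visit T.
        Visit V.
        At V: go right to F.
          F is a leaf — visit F.
    Visit C.
    At C: go right to U.
      At U: go left to Z.
        Z is a leaf — visit Z.
      Visit U.
      At U: go right to W.
        At W: no left child.
        Visit W.
        At W: go right to P.
          P is a leaf — visit P.
Visit N.
At N: go right to J.
  J is a leaf — visit J.
Full in-order sequence: Y, R, T, V, F, C, Z, U, W, P, N, J.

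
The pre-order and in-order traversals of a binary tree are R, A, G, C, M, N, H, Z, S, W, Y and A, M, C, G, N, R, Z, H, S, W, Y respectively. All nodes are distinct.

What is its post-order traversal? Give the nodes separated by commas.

The first element of pre-order is the root; it splits in-order into left and right subtrees.
Root R: left subtree has 5 nodes {A, M, C, G, N}, right has 5 {Z, H, S, W, Y}.
  Root A: left subtree has 0 nodes { }, right has 4 {M, C, G, N}.
    Root G: left subtree has 2 nodes {M, C}, right has 1 {N}.
      Root C: left subtree has 1 node {M}, right has 0 { }.
  Root H: left subtree has 1 node {Z}, right has 3 {S, W, Y}.
    Root S: left subtree has 0 nodes { }, right has 2 {W, Y}.
      Root W: left subtree has 0 nodes { }, right has 1 {Y}.

M, C, N, G, A, Z, Y, W, S, H, R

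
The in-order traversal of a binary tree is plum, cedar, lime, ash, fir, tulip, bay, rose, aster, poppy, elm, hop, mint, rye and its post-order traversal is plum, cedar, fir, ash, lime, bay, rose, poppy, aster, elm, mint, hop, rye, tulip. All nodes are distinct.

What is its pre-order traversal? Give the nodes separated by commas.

tulip, lime, cedar, plum, ash, fir, rye, hop, elm, aster, rose, bay, poppy, mint

The last element of post-order is the root; it splits in-order into left and right subtrees.
Root tulip: left subtree has 5 nodes {plum, cedar, lime, ash, fir}, right has 8 {bay, rose, aster, poppy, elm, hop, mint, rye}.
  Root lime: left subtree has 2 nodes {plum, cedar}, right has 2 {ash, fir}.
    Root cedar: left subtree has 1 node {plum}, right has 0 { }.
    Root ash: left subtree has 0 nodes { }, right has 1 {fir}.
  Root rye: left subtree has 7 nodes {bay, rose, aster, poppy, elm, hop, mint}, right has 0 { }.
    Root hop: left subtree has 5 nodes {bay, rose, aster, poppy, elm}, right has 1 {mint}.
      Root elm: left subtree has 4 nodes {bay, rose, aster, poppy}, right has 0 { }.
        Root aster: left subtree has 2 nodes {bay, rose}, right has 1 {poppy}.
          Root rose: left subtree has 1 node {bay}, right has 0 { }.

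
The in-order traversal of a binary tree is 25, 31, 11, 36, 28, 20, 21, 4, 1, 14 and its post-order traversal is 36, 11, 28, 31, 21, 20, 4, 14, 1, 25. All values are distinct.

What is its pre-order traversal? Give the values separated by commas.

The last element of post-order is the root; it splits in-order into left and right subtrees.
Root 25: left subtree has 0 nodes { }, right has 9 {31, 11, 36, 28, 20, 21, 4, 1, 14}.
  Root 1: left subtree has 7 nodes {31, 11, 36, 28, 20, 21, 4}, right has 1 {14}.
    Root 4: left subtree has 6 nodes {31, 11, 36, 28, 20, 21}, right has 0 { }.
      Root 20: left subtree has 4 nodes {31, 11, 36, 28}, right has 1 {21}.
        Root 31: left subtree has 0 nodes { }, right has 3 {11, 36, 28}.
          Root 28: left subtree has 2 nodes {11, 36}, right has 0 { }.
            Root 11: left subtree has 0 nodes { }, right has 1 {36}.

25, 1, 4, 20, 31, 28, 11, 36, 21, 14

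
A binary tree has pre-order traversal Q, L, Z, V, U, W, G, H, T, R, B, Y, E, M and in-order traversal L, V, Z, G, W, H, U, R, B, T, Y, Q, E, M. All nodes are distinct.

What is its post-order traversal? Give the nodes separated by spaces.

V G H W B R Y T U Z L M E Q

The first element of pre-order is the root; it splits in-order into left and right subtrees.
Root Q: left subtree has 11 nodes {L, V, Z, G, W, H, U, R, B, T, Y}, right has 2 {E, M}.
  Root L: left subtree has 0 nodes { }, right has 10 {V, Z, G, W, H, U, R, B, T, Y}.
    Root Z: left subtree has 1 node {V}, right has 8 {G, W, H, U, R, B, T, Y}.
      Root U: left subtree has 3 nodes {G, W, H}, right has 4 {R, B, T, Y}.
        Root W: left subtree has 1 node {G}, right has 1 {H}.
        Root T: left subtree has 2 nodes {R, B}, right has 1 {Y}.
          Root R: left subtree has 0 nodes { }, right has 1 {B}.
  Root E: left subtree has 0 nodes { }, right has 1 {M}.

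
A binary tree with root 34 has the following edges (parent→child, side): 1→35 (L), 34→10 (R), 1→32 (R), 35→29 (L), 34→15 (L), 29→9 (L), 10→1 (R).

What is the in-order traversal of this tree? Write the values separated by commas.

15, 34, 10, 9, 29, 35, 1, 32

In-order visits the left subtree, then the node, then the right subtree.
At 34: go left to 15.
  15 is a leaf — visit 15.
Visit 34.
At 34: go right to 10.
  At 10: no left child.
  Visit 10.
  At 10: go right to 1.
    At 1: go left to 35.
      At 35: go left to 29.
        At 29: go left to 9.
          9 is a leaf — visit 9.
        Visit 29.
        At 29: no right child.
      Visit 35.
      At 35: no right child.
    Visit 1.
    At 1: go right to 32.
      32 is a leaf — visit 32.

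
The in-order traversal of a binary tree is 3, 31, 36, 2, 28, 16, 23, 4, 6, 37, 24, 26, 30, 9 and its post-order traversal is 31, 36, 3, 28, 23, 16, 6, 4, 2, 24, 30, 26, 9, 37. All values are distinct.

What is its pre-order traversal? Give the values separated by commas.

The last element of post-order is the root; it splits in-order into left and right subtrees.
Root 37: left subtree has 9 nodes {3, 31, 36, 2, 28, 16, 23, 4, 6}, right has 4 {24, 26, 30, 9}.
  Root 2: left subtree has 3 nodes {3, 31, 36}, right has 5 {28, 16, 23, 4, 6}.
    Root 3: left subtree has 0 nodes { }, right has 2 {31, 36}.
      Root 36: left subtree has 1 node {31}, right has 0 { }.
    Root 4: left subtree has 3 nodes {28, 16, 23}, right has 1 {6}.
      Root 16: left subtree has 1 node {28}, right has 1 {23}.
  Root 9: left subtree has 3 nodes {24, 26, 30}, right has 0 { }.
    Root 26: left subtree has 1 node {24}, right has 1 {30}.

37, 2, 3, 36, 31, 4, 16, 28, 23, 6, 9, 26, 24, 30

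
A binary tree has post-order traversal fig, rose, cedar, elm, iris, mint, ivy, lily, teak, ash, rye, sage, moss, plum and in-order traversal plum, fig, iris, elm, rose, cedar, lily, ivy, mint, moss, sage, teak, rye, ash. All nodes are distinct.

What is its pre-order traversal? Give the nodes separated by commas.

plum, moss, lily, iris, fig, elm, cedar, rose, ivy, mint, sage, rye, teak, ash

The last element of post-order is the root; it splits in-order into left and right subtrees.
Root plum: left subtree has 0 nodes { }, right has 13 {fig, iris, elm, rose, cedar, lily, ivy, mint, moss, sage, teak, rye, ash}.
  Root moss: left subtree has 8 nodes {fig, iris, elm, rose, cedar, lily, ivy, mint}, right has 4 {sage, teak, rye, ash}.
    Root lily: left subtree has 5 nodes {fig, iris, elm, rose, cedar}, right has 2 {ivy, mint}.
      Root iris: left subtree has 1 node {fig}, right has 3 {elm, rose, cedar}.
        Root elm: left subtree has 0 nodes { }, right has 2 {rose, cedar}.
          Root cedar: left subtree has 1 node {rose}, right has 0 { }.
      Root ivy: left subtree has 0 nodes { }, right has 1 {mint}.
    Root sage: left subtree has 0 nodes { }, right has 3 {teak, rye, ash}.
      Root rye: left subtree has 1 node {teak}, right has 1 {ash}.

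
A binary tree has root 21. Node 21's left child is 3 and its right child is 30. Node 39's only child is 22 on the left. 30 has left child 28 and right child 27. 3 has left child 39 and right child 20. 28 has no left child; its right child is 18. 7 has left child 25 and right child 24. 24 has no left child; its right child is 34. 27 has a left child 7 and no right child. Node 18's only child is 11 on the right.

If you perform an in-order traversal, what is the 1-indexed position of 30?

In-order visits the left subtree, then the node, then the right subtree.
At 21: go left to 3.
  At 3: go left to 39.
    At 39: go left to 22.
      22 is a leaf — visit 22.
    Visit 39.
    At 39: no right child.
  Visit 3.
  At 3: go right to 20.
    20 is a leaf — visit 20.
Visit 21.
At 21: go right to 30.
  At 30: go left to 28.
    At 28: no left child.
    Visit 28.
    At 28: go right to 18.
      At 18: no left child.
      Visit 18.
      At 18: go right to 11.
        11 is a leaf — visit 11.
  Visit 30.
  At 30: go right to 27.
    At 27: go left to 7.
      At 7: go left to 25.
        25 is a leaf — visit 25.
      Visit 7.
      At 7: go right to 24.
        At 24: no left child.
        Visit 24.
        At 24: go right to 34.
          34 is a leaf — visit 34.
    Visit 27.
    At 27: no right child.
Full in-order sequence: 22, 39, 3, 20, 21, 28, 18, 11, 30, 25, 7, 24, 34, 27.

9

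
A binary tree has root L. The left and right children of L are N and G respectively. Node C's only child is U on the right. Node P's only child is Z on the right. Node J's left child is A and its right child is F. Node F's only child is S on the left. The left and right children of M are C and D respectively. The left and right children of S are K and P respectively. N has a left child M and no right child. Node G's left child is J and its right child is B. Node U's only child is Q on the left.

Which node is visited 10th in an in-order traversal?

K

In-order visits the left subtree, then the node, then the right subtree.
At L: go left to N.
  At N: go left to M.
    At M: go left to C.
      At C: no left child.
      Visit C.
      At C: go right to U.
        At U: go left to Q.
          Q is a leaf — visit Q.
        Visit U.
        At U: no right child.
    Visit M.
    At M: go right to D.
      D is a leaf — visit D.
  Visit N.
  At N: no right child.
Visit L.
At L: go right to G.
  At G: go left to J.
    At J: go left to A.
      A is a leaf — visit A.
    Visit J.
    At J: go right to F.
      At F: go left to S.
        At S: go left to K.
          K is a leaf — visit K.
        Visit S.
        At S: go right to P.
          At P: no left child.
          Visit P.
          At P: go right to Z.
            Z is a leaf — visit Z.
      Visit F.
      At F: no right child.
  Visit G.
  At G: go right to B.
    B is a leaf — visit B.
Full in-order sequence: C, Q, U, M, D, N, L, A, J, K, S, P, Z, F, G, B.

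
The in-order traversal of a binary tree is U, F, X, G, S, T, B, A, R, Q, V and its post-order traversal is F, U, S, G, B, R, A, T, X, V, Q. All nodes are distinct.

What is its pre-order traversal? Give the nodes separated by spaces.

Q X U F T G S A B R V

The last element of post-order is the root; it splits in-order into left and right subtrees.
Root Q: left subtree has 9 nodes {U, F, X, G, S, T, B, A, R}, right has 1 {V}.
  Root X: left subtree has 2 nodes {U, F}, right has 6 {G, S, T, B, A, R}.
    Root U: left subtree has 0 nodes { }, right has 1 {F}.
    Root T: left subtree has 2 nodes {G, S}, right has 3 {B, A, R}.
      Root G: left subtree has 0 nodes { }, right has 1 {S}.
      Root A: left subtree has 1 node {B}, right has 1 {R}.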